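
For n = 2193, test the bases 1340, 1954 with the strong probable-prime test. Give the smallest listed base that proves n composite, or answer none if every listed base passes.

1340

n − 1 = 2192 = 2^4 · 137, so s = 4 and d = 137.
Base 1340: x_0 = 1340^137 mod 2193 = 1499. x_0 is neither 1 nor 2192, so continue squaring. x_1 = 1499^2 mod 2193 = 1369. x_2 = 1369^2 mod 2193 = 1339. x_3 = 1339^2 mod 2193 = 1240. Reached i = s−1 = 3 without hitting −1: 1340 is a Miller–Rabin witness and 2193 is composite.
Base 1954: x_0 = 1954^137 mod 2193 = 373. x_0 is neither 1 nor 2192, so continue squaring. x_1 = 373^2 mod 2193 = 970. x_2 = 970^2 mod 2193 = 103. x_3 = 103^2 mod 2193 = 1837. Reached i = s−1 = 3 without hitting −1: 1954 is a Miller–Rabin witness and 2193 is composite.
The smallest witness among the given bases is 1340.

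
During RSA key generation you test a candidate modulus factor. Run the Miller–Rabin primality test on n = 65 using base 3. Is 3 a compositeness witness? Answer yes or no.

yes

n − 1 = 64 = 2^6 · 1, so s = 6 and d = 1.
x_0 = 3^1 mod 65 = 3.
x_0 is neither 1 nor 64, so continue squaring.
x_1 = 3^2 mod 65 = 9.
x_2 = 9^2 mod 65 = 16.
x_3 = 16^2 mod 65 = 61.
x_4 = 61^2 mod 65 = 16.
x_5 = 16^2 mod 65 = 61.
Reached i = s−1 = 5 without hitting −1: 3 is a Miller–Rabin witness and 65 is composite.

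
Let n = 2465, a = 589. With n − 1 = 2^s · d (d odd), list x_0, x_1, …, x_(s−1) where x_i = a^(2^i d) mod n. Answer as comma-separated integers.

n − 1 = 2464 = 2^5 · 77, so s = 5 and d = 77.
x_0 = 589^77 mod 2465 = 2319.
x_1 = 2319^2 mod 2465 = 1596.
x_2 = 1596^2 mod 2465 = 871.
x_3 = 871^2 mod 2465 = 1886.
x_4 = 1886^2 mod 2465 = 1.

2319, 1596, 871, 1886, 1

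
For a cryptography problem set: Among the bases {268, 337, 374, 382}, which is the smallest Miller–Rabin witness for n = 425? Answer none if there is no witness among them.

337

n − 1 = 424 = 2^3 · 53, so s = 3 and d = 53.
Base 268: x_0 = 268^53 mod 425 = 268. x_0 is neither 1 nor 424, so continue squaring. x_1 = 268^2 mod 425 = 424. x_1 ≡ −1, so 268 is not a witness.
Base 337: x_0 = 337^53 mod 425 = 97. x_0 is neither 1 nor 424, so continue squaring. x_1 = 97^2 mod 425 = 59. x_2 = 59^2 mod 425 = 81. Reached i = s−1 = 2 without hitting −1: 337 is a Miller–Rabin witness and 425 is composite.
Base 374: x_0 = 374^53 mod 425 = 374. x_0 is neither 1 nor 424, so continue squaring. x_1 = 374^2 mod 425 = 51. x_2 = 51^2 mod 425 = 51. Reached i = s−1 = 2 without hitting −1: 374 is a Miller–Rabin witness and 425 is composite.
Base 382: x_0 = 382^53 mod 425 = 332. x_0 is neither 1 nor 424, so continue squaring. x_1 = 332^2 mod 425 = 149. x_2 = 149^2 mod 425 = 101. Reached i = s−1 = 2 without hitting −1: 382 is a Miller–Rabin witness and 425 is composite.
The smallest witness among the given bases is 337.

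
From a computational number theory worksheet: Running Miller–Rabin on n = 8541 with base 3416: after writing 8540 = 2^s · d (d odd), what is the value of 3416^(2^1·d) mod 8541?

n − 1 = 8540 = 2^2 · 2135, so s = 2 and d = 2135.
Repeated squaring mod 8541: 3416^1 ≡ 3416, 3416^2 ≡ 2050, 3416^4 ≡ 328, 3416^8 ≡ 5092, 3416^16 ≡ 6529, 3416^32 ≡ 8251, 3416^64 ≡ 7231, 3416^128 ≡ 7900, 3416^256 ≡ 913, 3416^512 ≡ 5092, 3416^1024 ≡ 6529, 3416^2048 ≡ 8251.
2135 = 2048 + 64 + 16 + 4 + 2 + 1, so 3416^2135 ≡ 8251·7231·6529·328·2050·3416 ≡ 1811 (mod 8541).
x_0 = 1811.
x_1 = 1811^2 mod 8541 = 8518.

8518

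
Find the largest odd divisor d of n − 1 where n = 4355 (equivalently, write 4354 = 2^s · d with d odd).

2177

Halving: 4354 → 2177; 2177 is odd.
So 4354 = 2^1 · 2177.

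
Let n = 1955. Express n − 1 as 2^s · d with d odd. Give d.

977

Halving: 1954 → 977; 977 is odd.
So 1954 = 2^1 · 977.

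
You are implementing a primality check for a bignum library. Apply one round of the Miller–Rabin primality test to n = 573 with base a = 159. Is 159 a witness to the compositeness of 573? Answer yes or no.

yes

n − 1 = 572 = 2^2 · 143, so s = 2 and d = 143.
x_0 = 159^143 mod 573 = 228.
x_0 is neither 1 nor 572, so continue squaring.
x_1 = 228^2 mod 573 = 414.
Reached i = s−1 = 1 without hitting −1: 159 is a Miller–Rabin witness and 573 is composite.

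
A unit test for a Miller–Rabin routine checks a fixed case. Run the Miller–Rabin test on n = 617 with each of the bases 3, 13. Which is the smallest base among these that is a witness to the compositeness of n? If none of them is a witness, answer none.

none

n − 1 = 616 = 2^3 · 77, so s = 3 and d = 77.
Base 3: x_0 = 3^77 mod 617 = 478. x_0 is neither 1 nor 616, so continue squaring. x_1 = 478^2 mod 617 = 194. x_2 = 194^2 mod 617 = 616. x_2 ≡ −1, so 3 is not a witness.
Base 13: x_0 = 13^77 mod 617 = 139. x_0 is neither 1 nor 616, so continue squaring. x_1 = 139^2 mod 617 = 194. x_2 = 194^2 mod 617 = 616. x_2 ≡ −1, so 13 is not a witness.
No listed base is a witness for 617.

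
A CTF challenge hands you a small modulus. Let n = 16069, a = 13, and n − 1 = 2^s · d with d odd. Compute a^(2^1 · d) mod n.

n − 1 = 16068 = 2^2 · 4017, so s = 2 and d = 4017.
Repeated squaring mod 16069: 13^1 ≡ 13, 13^2 ≡ 169, 13^4 ≡ 12492, 13^8 ≡ 4005, 13^16 ≡ 3163, 13^32 ≡ 9651, 13^64 ≡ 5877, 13^128 ≡ 6848, 13^256 ≡ 5762, 13^512 ≡ 2090, 13^1024 ≡ 13401, 13^2048 ≡ 15726.
4017 = 2048 + 1024 + 512 + 256 + 128 + 32 + 16 + 1, so 13^4017 ≡ 15726·13401·2090·5762·6848·9651·3163·13 ≡ 16068 (mod 16069).
x_0 = 16068.
x_1 = 16068^2 mod 16069 = 1.

1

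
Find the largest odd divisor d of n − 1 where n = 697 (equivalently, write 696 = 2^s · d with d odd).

Halving: 696 → 348 → 174 → 87; 87 is odd.
So 696 = 2^3 · 87.

87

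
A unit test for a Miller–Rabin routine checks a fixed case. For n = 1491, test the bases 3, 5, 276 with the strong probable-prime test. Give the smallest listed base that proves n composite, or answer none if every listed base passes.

3

n − 1 = 1490 = 2^1 · 745, so s = 1 and d = 745.
Base 3: x_0 = 3^745 mod 1491 = 1326. x_0 ∉ {1, 1490} and s = 1, so 3 is a Miller–Rabin witness and 1491 is composite.
Base 5: x_0 = 5^745 mod 1491 = 782. x_0 ∉ {1, 1490} and s = 1, so 5 is a Miller–Rabin witness and 1491 is composite.
Base 276: x_0 = 276^745 mod 1491 = 1116. x_0 ∉ {1, 1490} and s = 1, so 276 is a Miller–Rabin witness and 1491 is composite.
The smallest witness among the given bases is 3.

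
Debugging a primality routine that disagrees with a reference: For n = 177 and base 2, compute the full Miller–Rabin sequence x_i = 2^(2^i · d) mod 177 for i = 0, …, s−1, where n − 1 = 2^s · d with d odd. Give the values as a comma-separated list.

101, 112, 154, 175

n − 1 = 176 = 2^4 · 11, so s = 4 and d = 11.
x_0 = 2^11 mod 177 = 101.
x_1 = 101^2 mod 177 = 112.
x_2 = 112^2 mod 177 = 154.
x_3 = 154^2 mod 177 = 175.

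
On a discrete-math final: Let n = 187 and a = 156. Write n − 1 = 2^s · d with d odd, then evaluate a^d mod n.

63

n − 1 = 186 = 2^1 · 93, so s = 1 and d = 93.
By repeated squaring, 156^93 ≡ 63 (mod 187).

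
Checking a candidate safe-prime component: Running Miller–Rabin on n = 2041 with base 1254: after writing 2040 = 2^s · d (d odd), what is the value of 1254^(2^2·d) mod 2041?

n − 1 = 2040 = 2^3 · 255, so s = 3 and d = 255.
Repeated squaring mod 2041: 1254^1 ≡ 1254, 1254^2 ≡ 946, 1254^4 ≡ 958, 1254^8 ≡ 1355, 1254^16 ≡ 1166, 1254^32 ≡ 250, 1254^64 ≡ 1270, 1254^128 ≡ 510.
255 = 128 + 64 + 32 + 16 + 8 + 4 + 2 + 1, so 1254^255 ≡ 510·1270·250·1166·1355·958·946·1254 ≡ 1516 (mod 2041).
x_0 = 1516.
x_1 = 1516^2 mod 2041 = 90.
x_2 = 90^2 mod 2041 = 1977.

1977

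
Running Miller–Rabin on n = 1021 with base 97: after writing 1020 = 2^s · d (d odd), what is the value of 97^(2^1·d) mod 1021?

n − 1 = 1020 = 2^2 · 255, so s = 2 and d = 255.
x_0 = 97^255 mod 1021 = 374.
x_1 = 374^2 mod 1021 = 1020.

1020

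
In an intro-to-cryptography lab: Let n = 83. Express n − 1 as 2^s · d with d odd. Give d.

41

Halving: 82 → 41; 41 is odd.
So 82 = 2^1 · 41.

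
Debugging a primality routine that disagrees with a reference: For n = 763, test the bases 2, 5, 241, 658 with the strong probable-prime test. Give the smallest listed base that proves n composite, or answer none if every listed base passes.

2

n − 1 = 762 = 2^1 · 381, so s = 1 and d = 381.
Base 2: x_0 = 2^381 mod 763 = 428. x_0 ∉ {1, 762} and s = 1, so 2 is a Miller–Rabin witness and 763 is composite.
Base 5: x_0 = 5^381 mod 763 = 125. x_0 ∉ {1, 762} and s = 1, so 5 is a Miller–Rabin witness and 763 is composite.
Base 241: x_0 = 241^381 mod 763 = 41. x_0 ∉ {1, 762} and s = 1, so 241 is a Miller–Rabin witness and 763 is composite.
Base 658: x_0 = 658^381 mod 763 = 609. x_0 ∉ {1, 762} and s = 1, so 658 is a Miller–Rabin witness and 763 is composite.
The smallest witness among the given bases is 2.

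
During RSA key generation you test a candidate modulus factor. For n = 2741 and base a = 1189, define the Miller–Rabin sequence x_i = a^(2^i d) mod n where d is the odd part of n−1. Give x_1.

n − 1 = 2740 = 2^2 · 685, so s = 2 and d = 685.
x_0 = 1189^685 mod 2741 = 2740.
x_1 = 2740^2 mod 2741 = 1.

1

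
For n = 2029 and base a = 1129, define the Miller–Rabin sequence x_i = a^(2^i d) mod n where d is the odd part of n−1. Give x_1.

n − 1 = 2028 = 2^2 · 507, so s = 2 and d = 507.
x_0 = 1129^507 mod 2029 = 1.
x_1 = 1^2 mod 2029 = 1.

1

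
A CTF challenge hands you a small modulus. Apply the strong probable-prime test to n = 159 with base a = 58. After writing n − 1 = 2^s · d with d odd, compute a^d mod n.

n − 1 = 158 = 2^1 · 79, so s = 1 and d = 79.
58^79 mod 159 = 154.

154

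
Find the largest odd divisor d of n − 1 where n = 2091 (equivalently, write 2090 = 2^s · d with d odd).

Halving: 2090 → 1045; 1045 is odd.
So 2090 = 2^1 · 1045.

1045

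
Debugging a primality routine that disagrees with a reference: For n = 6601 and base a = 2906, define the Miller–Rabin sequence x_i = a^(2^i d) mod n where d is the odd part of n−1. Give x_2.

1

n − 1 = 6600 = 2^3 · 825, so s = 3 and d = 825.
x_0 = 2906^825 mod 6601 = 2738.
x_1 = 2738^2 mod 6601 = 4509.
x_2 = 4509^2 mod 6601 = 1.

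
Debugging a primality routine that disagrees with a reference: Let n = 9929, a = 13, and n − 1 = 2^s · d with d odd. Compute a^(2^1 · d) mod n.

1

n − 1 = 9928 = 2^3 · 1241, so s = 3 and d = 1241.
Repeated squaring mod 9929: 13^1 ≡ 13, 13^2 ≡ 169, 13^4 ≡ 8703, 13^8 ≡ 3797, 13^16 ≡ 301, 13^32 ≡ 1240, 13^64 ≡ 8534, 13^128 ≡ 9870, 13^256 ≡ 3481, 13^512 ≡ 3981, 13^1024 ≡ 1677.
1241 = 1024 + 128 + 64 + 16 + 8 + 1, so 13^1241 ≡ 1677·9870·8534·301·3797·13 ≡ 1 (mod 9929).
x_0 = 1.
x_1 = 1^2 mod 9929 = 1.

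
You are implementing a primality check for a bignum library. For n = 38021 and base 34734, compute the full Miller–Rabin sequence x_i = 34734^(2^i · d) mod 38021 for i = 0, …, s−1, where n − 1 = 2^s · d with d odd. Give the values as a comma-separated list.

n − 1 = 38020 = 2^2 · 9505, so s = 2 and d = 9505.
x_0 = 34734^9505 mod 38021 = 2310.
x_1 = 2310^2 mod 38021 = 13160.

2310, 13160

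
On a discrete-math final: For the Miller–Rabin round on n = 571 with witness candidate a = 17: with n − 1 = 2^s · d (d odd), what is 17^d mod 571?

570

n − 1 = 570 = 2^1 · 285, so s = 1 and d = 285.
Repeated squaring mod 571: 17^1 ≡ 17, 17^2 ≡ 289, 17^4 ≡ 155, 17^8 ≡ 43, 17^16 ≡ 136, 17^32 ≡ 224, 17^64 ≡ 499, 17^128 ≡ 45, 17^256 ≡ 312.
285 = 256 + 16 + 8 + 4 + 1, so 17^285 ≡ 312·136·43·155·17 ≡ 570 (mod 571).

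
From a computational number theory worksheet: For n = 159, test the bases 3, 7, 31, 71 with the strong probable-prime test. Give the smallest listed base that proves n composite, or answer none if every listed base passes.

3

n − 1 = 158 = 2^1 · 79, so s = 1 and d = 79.
Base 3: x_0 = 3^79 mod 159 = 156. x_0 ∉ {1, 158} and s = 1, so 3 is a Miller–Rabin witness and 159 is composite.
Base 7: x_0 = 7^79 mod 159 = 7. x_0 ∉ {1, 158} and s = 1, so 7 is a Miller–Rabin witness and 159 is composite.
Base 31: x_0 = 31^79 mod 159 = 22. x_0 ∉ {1, 158} and s = 1, so 31 is a Miller–Rabin witness and 159 is composite.
Base 71: x_0 = 71^79 mod 159 = 35. x_0 ∉ {1, 158} and s = 1, so 71 is a Miller–Rabin witness and 159 is composite.
The smallest witness among the given bases is 3.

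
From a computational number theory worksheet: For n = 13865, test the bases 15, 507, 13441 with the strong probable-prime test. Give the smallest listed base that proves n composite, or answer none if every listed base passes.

n − 1 = 13864 = 2^3 · 1733, so s = 3 and d = 1733.
Base 15: x_0 = 15^1733 mod 13865 = 1280. x_0 is neither 1 nor 13864, so continue squaring. x_1 = 1280^2 mod 13865 = 2330. x_2 = 2330^2 mod 13865 = 7685. Reached i = s−1 = 2 without hitting −1: 15 is a Miller–Rabin witness and 13865 is composite.
Base 507: x_0 = 507^1733 mod 13865 = 5197. x_0 is neither 1 nor 13864, so continue squaring. x_1 = 5197^2 mod 13865 = 13654. x_2 = 13654^2 mod 13865 = 2926. Reached i = s−1 = 2 without hitting −1: 507 is a Miller–Rabin witness and 13865 is composite.
Base 13441: x_0 = 13441^1733 mod 13865 = 4041. x_0 is neither 1 nor 13864, so continue squaring. x_1 = 4041^2 mod 13865 = 10576. x_2 = 10576^2 mod 13865 = 2821. Reached i = s−1 = 2 without hitting −1: 13441 is a Miller–Rabin witness and 13865 is composite.
The smallest witness among the given bases is 15.

15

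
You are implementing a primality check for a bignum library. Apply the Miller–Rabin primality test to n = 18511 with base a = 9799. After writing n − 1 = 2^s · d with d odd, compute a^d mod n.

16242

n − 1 = 18510 = 2^1 · 9255, so s = 1 and d = 9255.
Repeated squaring mod 18511: 9799^1 ≡ 9799, 9799^2 ≡ 3844, 9799^4 ≡ 4558, 9799^8 ≡ 6022, 9799^16 ≡ 1435, 9799^32 ≡ 4504, 9799^64 ≡ 16471, 9799^128 ≡ 15136, 9799^256 ≡ 6360, 9799^512 ≡ 3065, 9799^1024 ≡ 9148, 9799^2048 ≡ 16184, 9799^4096 ≡ 9717, 9799^8192 ≡ 13989.
9255 = 8192 + 1024 + 32 + 4 + 2 + 1, so 9799^9255 ≡ 13989·9148·4504·4558·3844·9799 ≡ 16242 (mod 18511).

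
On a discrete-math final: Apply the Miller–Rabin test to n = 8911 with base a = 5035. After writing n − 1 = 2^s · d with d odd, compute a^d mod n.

7505

n − 1 = 8910 = 2^1 · 4455, so s = 1 and d = 4455.
Repeated squaring mod 8911: 5035^1 ≡ 5035, 5035^2 ≡ 8341, 5035^4 ≡ 4104, 5035^8 ≡ 1026, 5035^16 ≡ 1178, 5035^32 ≡ 6479, 5035^64 ≡ 6631, 5035^128 ≡ 3287, 5035^256 ≡ 4237, 5035^512 ≡ 5415, 5035^1024 ≡ 5035, 5035^2048 ≡ 8341, 5035^4096 ≡ 4104.
4455 = 4096 + 256 + 64 + 32 + 4 + 2 + 1, so 5035^4455 ≡ 4104·4237·6631·6479·4104·8341·5035 ≡ 7505 (mod 8911).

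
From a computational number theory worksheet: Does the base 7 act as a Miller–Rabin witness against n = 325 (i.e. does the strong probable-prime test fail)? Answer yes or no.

no

n − 1 = 324 = 2^2 · 81, so s = 2 and d = 81.
x_0 = 7^81 mod 325 = 307.
x_0 is neither 1 nor 324, so continue squaring.
x_1 = 307^2 mod 325 = 324.
x_1 ≡ −1, so 7 is not a witness.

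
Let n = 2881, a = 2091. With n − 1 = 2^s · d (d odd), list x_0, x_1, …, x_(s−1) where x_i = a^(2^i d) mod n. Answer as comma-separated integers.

n − 1 = 2880 = 2^6 · 45, so s = 6 and d = 45.
x_0 = 2091^45 mod 2881 = 2225.
x_1 = 2225^2 mod 2881 = 1067.
x_2 = 1067^2 mod 2881 = 494.
x_3 = 494^2 mod 2881 = 2032.
x_4 = 2032^2 mod 2881 = 551.
x_5 = 551^2 mod 2881 = 1096.

2225, 1067, 494, 2032, 551, 1096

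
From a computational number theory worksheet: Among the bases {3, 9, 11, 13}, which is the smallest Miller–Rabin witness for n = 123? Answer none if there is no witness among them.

n − 1 = 122 = 2^1 · 61, so s = 1 and d = 61.
Base 3: x_0 = 3^61 mod 123 = 120. x_0 ∉ {1, 122} and s = 1, so 3 is a Miller–Rabin witness and 123 is composite.
Base 9: x_0 = 9^61 mod 123 = 9. x_0 ∉ {1, 122} and s = 1, so 9 is a Miller–Rabin witness and 123 is composite.
Base 11: x_0 = 11^61 mod 123 = 71. x_0 ∉ {1, 122} and s = 1, so 11 is a Miller–Rabin witness and 123 is composite.
Base 13: x_0 = 13^61 mod 123 = 28. x_0 ∉ {1, 122} and s = 1, so 13 is a Miller–Rabin witness and 123 is composite.
The smallest witness among the given bases is 3.

3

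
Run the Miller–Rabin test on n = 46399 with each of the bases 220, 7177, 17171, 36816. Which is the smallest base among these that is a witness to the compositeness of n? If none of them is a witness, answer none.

n − 1 = 46398 = 2^1 · 23199, so s = 1 and d = 23199.
Base 220: x_0 = 220^23199 mod 46399 = 46398. x_0 = 46398 ≡ −1, so 220 is not a witness.
Base 7177: x_0 = 7177^23199 mod 46399 = 46398. x_0 = 46398 ≡ −1, so 7177 is not a witness.
Base 17171: x_0 = 17171^23199 mod 46399 = 1. x_0 = 1, so 17171 is not a witness.
Base 36816: x_0 = 36816^23199 mod 46399 = 46398. x_0 = 46398 ≡ −1, so 36816 is not a witness.
No listed base is a witness for 46399.

none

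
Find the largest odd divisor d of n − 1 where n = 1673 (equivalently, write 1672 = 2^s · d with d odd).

Halving: 1672 → 836 → 418 → 209; 209 is odd.
So 1672 = 2^3 · 209.

209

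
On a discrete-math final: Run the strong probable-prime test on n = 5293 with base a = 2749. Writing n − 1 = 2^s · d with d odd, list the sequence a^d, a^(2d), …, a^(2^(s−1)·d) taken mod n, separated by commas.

2956, 4486

n − 1 = 5292 = 2^2 · 1323, so s = 2 and d = 1323.
x_0 = 2749^1323 mod 5293 = 2956.
x_1 = 2956^2 mod 5293 = 4486.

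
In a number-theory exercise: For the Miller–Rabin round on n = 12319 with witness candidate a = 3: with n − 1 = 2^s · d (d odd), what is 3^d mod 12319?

n − 1 = 12318 = 2^1 · 6159, so s = 1 and d = 6159.
Repeated squaring mod 12319: 3^1 ≡ 3, 3^2 ≡ 9, 3^4 ≡ 81, 3^8 ≡ 6561, 3^16 ≡ 4135, 3^32 ≡ 11772, 3^64 ≡ 3553, 3^128 ≡ 9153, 3^256 ≡ 8209, 3^512 ≡ 2751, 3^1024 ≡ 4135, 3^2048 ≡ 11772, 3^4096 ≡ 3553.
6159 = 4096 + 2048 + 8 + 4 + 2 + 1, so 3^6159 ≡ 3553·11772·6561·81·9·3 ≡ 4547 (mod 12319).

4547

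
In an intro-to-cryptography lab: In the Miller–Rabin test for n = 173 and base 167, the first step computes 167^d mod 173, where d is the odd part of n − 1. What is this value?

172

n − 1 = 172 = 2^2 · 43, so s = 2 and d = 43.
Repeated squaring mod 173: 167^1 ≡ 167, 167^2 ≡ 36, 167^4 ≡ 85, 167^8 ≡ 132, 167^16 ≡ 124, 167^32 ≡ 152.
43 = 32 + 8 + 2 + 1, so 167^43 ≡ 152·132·36·167 ≡ 172 (mod 173).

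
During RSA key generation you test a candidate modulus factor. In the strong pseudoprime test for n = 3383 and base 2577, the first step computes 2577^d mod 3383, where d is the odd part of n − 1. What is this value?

2077

n − 1 = 3382 = 2^1 · 1691, so s = 1 and d = 1691.
2577^1691 mod 3383 = 2077.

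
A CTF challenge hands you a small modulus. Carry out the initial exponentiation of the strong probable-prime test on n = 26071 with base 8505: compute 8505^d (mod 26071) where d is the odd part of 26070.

12027

n − 1 = 26070 = 2^1 · 13035, so s = 1 and d = 13035.
8505^13035 mod 26071 = 12027.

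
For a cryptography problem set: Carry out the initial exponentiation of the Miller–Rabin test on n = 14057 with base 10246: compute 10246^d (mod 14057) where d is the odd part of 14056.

n − 1 = 14056 = 2^3 · 1757, so s = 3 and d = 1757.
10246^1757 mod 14057 = 926.

926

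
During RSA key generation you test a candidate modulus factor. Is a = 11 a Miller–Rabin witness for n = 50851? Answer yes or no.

n − 1 = 50850 = 2^1 · 25425, so s = 1 and d = 25425.
By repeated squaring, 11^25425 ≡ 28844 (mod 50851).
x_0 = 11^25425 mod 50851 = 28844.
x_0 ∉ {1, 50850} and s = 1, so 11 is a Miller–Rabin witness and 50851 is composite.

yes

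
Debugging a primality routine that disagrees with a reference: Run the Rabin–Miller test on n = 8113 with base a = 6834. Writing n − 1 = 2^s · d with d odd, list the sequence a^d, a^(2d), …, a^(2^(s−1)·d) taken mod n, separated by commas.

n − 1 = 8112 = 2^4 · 507, so s = 4 and d = 507.
x_0 = 6834^507 mod 8113 = 1380.
x_1 = 1380^2 mod 8113 = 5958.
x_2 = 5958^2 mod 8113 = 3389.
x_3 = 3389^2 mod 8113 = 5426.

1380, 5958, 3389, 5426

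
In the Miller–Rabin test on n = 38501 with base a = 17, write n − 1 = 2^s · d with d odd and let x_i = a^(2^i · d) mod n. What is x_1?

n − 1 = 38500 = 2^2 · 9625, so s = 2 and d = 9625.
Repeated squaring mod 38501: 17^1 ≡ 17, 17^2 ≡ 289, 17^4 ≡ 6519, 17^8 ≡ 30758, 17^16 ≡ 7992, 17^32 ≡ 37406, 17^64 ≡ 5494, 17^128 ≡ 37753, 17^256 ≡ 20490, 17^512 ≡ 25196, 17^1024 ≡ 33928, 17^2048 ≡ 6286, 17^4096 ≡ 11770, 17^8192 ≡ 6302.
9625 = 8192 + 1024 + 256 + 128 + 16 + 8 + 1, so 17^9625 ≡ 6302·33928·20490·37753·7992·30758·17 ≡ 38500 (mod 38501).
x_0 = 38500.
x_1 = 38500^2 mod 38501 = 1.

1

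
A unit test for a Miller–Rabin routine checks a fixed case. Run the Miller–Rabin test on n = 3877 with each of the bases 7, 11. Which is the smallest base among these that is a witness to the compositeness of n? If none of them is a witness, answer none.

none

n − 1 = 3876 = 2^2 · 969, so s = 2 and d = 969.
Base 7: x_0 = 7^969 mod 3877 = 3375. x_0 is neither 1 nor 3876, so continue squaring. x_1 = 3375^2 mod 3877 = 3876. x_1 ≡ −1, so 7 is not a witness.
Base 11: x_0 = 11^969 mod 3877 = 3876. x_0 = 3876 ≡ −1, so 11 is not a witness.
No listed base is a witness for 3877.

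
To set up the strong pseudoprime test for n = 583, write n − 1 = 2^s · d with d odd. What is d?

Halving: 582 → 291; 291 is odd.
So 582 = 2^1 · 291.

291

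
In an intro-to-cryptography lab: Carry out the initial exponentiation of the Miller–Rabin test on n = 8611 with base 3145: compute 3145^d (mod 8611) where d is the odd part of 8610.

n − 1 = 8610 = 2^1 · 4305, so s = 1 and d = 4305.
Repeated squaring mod 8611: 3145^1 ≡ 3145, 3145^2 ≡ 5597, 3145^4 ≡ 8202, 3145^8 ≡ 3672, 3145^16 ≡ 7369, 3145^32 ≡ 1195, 3145^64 ≡ 7210, 3145^128 ≡ 8104, 3145^256 ≡ 7330, 3145^512 ≡ 4871, 3145^1024 ≡ 3336, 3145^2048 ≡ 3484, 3145^4096 ≡ 5357.
4305 = 4096 + 128 + 64 + 16 + 1, so 3145^4305 ≡ 5357·8104·7210·7369·3145 ≡ 6150 (mod 8611).

6150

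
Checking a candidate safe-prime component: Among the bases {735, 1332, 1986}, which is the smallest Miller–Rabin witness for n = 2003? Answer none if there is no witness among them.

none

n − 1 = 2002 = 2^1 · 1001, so s = 1 and d = 1001.
Base 735: x_0 = 735^1001 mod 2003 = 2002. x_0 = 2002 ≡ −1, so 735 is not a witness.
Base 1332: x_0 = 1332^1001 mod 2003 = 2002. x_0 = 2002 ≡ −1, so 1332 is not a witness.
Base 1986: x_0 = 1986^1001 mod 2003 = 1. x_0 = 1, so 1986 is not a witness.
No listed base is a witness for 2003.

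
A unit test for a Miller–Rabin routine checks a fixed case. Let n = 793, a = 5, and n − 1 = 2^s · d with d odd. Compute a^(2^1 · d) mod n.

n − 1 = 792 = 2^3 · 99, so s = 3 and d = 99.
Repeated squaring mod 793: 5^1 ≡ 5, 5^2 ≡ 25, 5^4 ≡ 625, 5^8 ≡ 469, 5^16 ≡ 300, 5^32 ≡ 391, 5^64 ≡ 625.
99 = 64 + 32 + 2 + 1, so 5^99 ≡ 625·391·25·5 ≡ 515 (mod 793).
x_0 = 515.
x_1 = 515^2 mod 793 = 363.

363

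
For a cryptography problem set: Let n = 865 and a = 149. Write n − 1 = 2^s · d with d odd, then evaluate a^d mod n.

844

n − 1 = 864 = 2^5 · 27, so s = 5 and d = 27.
By repeated squaring, 149^27 ≡ 844 (mod 865).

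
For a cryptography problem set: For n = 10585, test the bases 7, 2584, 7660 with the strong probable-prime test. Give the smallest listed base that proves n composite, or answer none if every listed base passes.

n − 1 = 10584 = 2^3 · 1323, so s = 3 and d = 1323.
Base 7: x_0 = 7^1323 mod 10585 = 5453. x_0 is neither 1 nor 10584, so continue squaring. x_1 = 5453^2 mod 10585 = 1944. x_2 = 1944^2 mod 10585 = 291. Reached i = s−1 = 2 without hitting −1: 7 is a Miller–Rabin witness and 10585 is composite.
Base 2584: x_0 = 2584^1323 mod 10585 = 2419. x_0 is neither 1 nor 10584, so continue squaring. x_1 = 2419^2 mod 10585 = 8641. x_2 = 8641^2 mod 10585 = 291. Reached i = s−1 = 2 without hitting −1: 2584 is a Miller–Rabin witness and 10585 is composite.
Base 7660: x_0 = 7660^1323 mod 10585 = 3015. x_0 is neither 1 nor 10584, so continue squaring. x_1 = 3015^2 mod 10585 = 8295. x_2 = 8295^2 mod 10585 = 4525. Reached i = s−1 = 2 without hitting −1: 7660 is a Miller–Rabin witness and 10585 is composite.
The smallest witness among the given bases is 7.

7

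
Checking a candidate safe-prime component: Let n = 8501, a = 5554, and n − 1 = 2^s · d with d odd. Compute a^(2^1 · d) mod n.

n − 1 = 8500 = 2^2 · 2125, so s = 2 and d = 2125.
x_0 = 5554^2125 mod 8501 = 4020.
x_1 = 4020^2 mod 8501 = 8500.

8500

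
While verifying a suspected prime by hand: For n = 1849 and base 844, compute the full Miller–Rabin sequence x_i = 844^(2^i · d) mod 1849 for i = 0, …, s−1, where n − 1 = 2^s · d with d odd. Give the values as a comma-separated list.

1246, 1205, 560

n − 1 = 1848 = 2^3 · 231, so s = 3 and d = 231.
x_0 = 844^231 mod 1849 = 1246.
x_1 = 1246^2 mod 1849 = 1205.
x_2 = 1205^2 mod 1849 = 560.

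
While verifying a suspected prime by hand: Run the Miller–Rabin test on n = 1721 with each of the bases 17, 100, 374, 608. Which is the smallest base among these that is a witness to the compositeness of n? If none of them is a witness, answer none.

none

n − 1 = 1720 = 2^3 · 215, so s = 3 and d = 215.
Base 17: x_0 = 17^215 mod 1721 = 1. x_0 = 1, so 17 is not a witness.
Base 100: x_0 = 100^215 mod 1721 = 1. x_0 = 1, so 100 is not a witness.
Base 374: x_0 = 374^215 mod 1721 = 1248. x_0 is neither 1 nor 1720, so continue squaring. x_1 = 1248^2 mod 1721 = 1720. x_1 ≡ −1, so 374 is not a witness.
Base 608: x_0 = 608^215 mod 1721 = 1720. x_0 = 1720 ≡ −1, so 608 is not a witness.
No listed base is a witness for 1721.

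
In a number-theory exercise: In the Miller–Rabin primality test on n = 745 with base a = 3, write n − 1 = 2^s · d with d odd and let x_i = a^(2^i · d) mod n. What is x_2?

n − 1 = 744 = 2^3 · 93, so s = 3 and d = 93.
x_0 = 3^93 mod 745 = 368.
x_1 = 368^2 mod 745 = 579.
x_2 = 579^2 mod 745 = 736.

736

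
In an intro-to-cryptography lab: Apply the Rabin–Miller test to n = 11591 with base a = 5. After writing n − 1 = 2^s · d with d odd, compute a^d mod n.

n − 1 = 11590 = 2^1 · 5795, so s = 1 and d = 5795.
By repeated squaring, 5^5795 ≡ 2487 (mod 11591).

2487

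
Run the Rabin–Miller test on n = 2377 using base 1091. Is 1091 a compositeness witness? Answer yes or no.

no

n − 1 = 2376 = 2^3 · 297, so s = 3 and d = 297.
x_0 = 1091^297 mod 2377 = 2376.
x_0 = 2376 ≡ −1, so 1091 is not a witness.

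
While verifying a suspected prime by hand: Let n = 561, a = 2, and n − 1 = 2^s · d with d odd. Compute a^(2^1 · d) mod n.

n − 1 = 560 = 2^4 · 35, so s = 4 and d = 35.
x_0 = 2^35 mod 561 = 263.
x_1 = 263^2 mod 561 = 166.

166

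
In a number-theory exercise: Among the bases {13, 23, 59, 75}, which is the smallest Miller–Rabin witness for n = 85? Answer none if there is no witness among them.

n − 1 = 84 = 2^2 · 21, so s = 2 and d = 21.
Base 13: x_0 = 13^21 mod 85 = 13. x_0 is neither 1 nor 84, so continue squaring. x_1 = 13^2 mod 85 = 84. x_1 ≡ −1, so 13 is not a witness.
Base 23: x_0 = 23^21 mod 85 = 58. x_0 is neither 1 nor 84, so continue squaring. x_1 = 58^2 mod 85 = 49. Reached i = s−1 = 1 without hitting −1: 23 is a Miller–Rabin witness and 85 is composite.
Base 59: x_0 = 59^21 mod 85 = 9. x_0 is neither 1 nor 84, so continue squaring. x_1 = 9^2 mod 85 = 81. Reached i = s−1 = 1 without hitting −1: 59 is a Miller–Rabin witness and 85 is composite.
Base 75: x_0 = 75^21 mod 85 = 45. x_0 is neither 1 nor 84, so continue squaring. x_1 = 45^2 mod 85 = 70. Reached i = s−1 = 1 without hitting −1: 75 is a Miller–Rabin witness and 85 is composite.
The smallest witness among the given bases is 23.

23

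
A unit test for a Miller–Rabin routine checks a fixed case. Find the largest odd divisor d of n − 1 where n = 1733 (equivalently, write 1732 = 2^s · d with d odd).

Halving: 1732 → 866 → 433; 433 is odd.
So 1732 = 2^2 · 433.

433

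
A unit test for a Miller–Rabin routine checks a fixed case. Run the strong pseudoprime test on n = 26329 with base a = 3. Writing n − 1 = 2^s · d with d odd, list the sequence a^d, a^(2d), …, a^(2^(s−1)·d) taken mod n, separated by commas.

4388, 8045, 5343

n − 1 = 26328 = 2^3 · 3291, so s = 3 and d = 3291.
x_0 = 3^3291 mod 26329 = 4388.
x_1 = 4388^2 mod 26329 = 8045.
x_2 = 8045^2 mod 26329 = 5343.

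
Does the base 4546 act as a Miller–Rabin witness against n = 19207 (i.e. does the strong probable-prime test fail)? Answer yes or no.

n − 1 = 19206 = 2^1 · 9603, so s = 1 and d = 9603.
x_0 = 4546^9603 mod 19207 = 1.
x_0 = 1, so 4546 is not a witness.

no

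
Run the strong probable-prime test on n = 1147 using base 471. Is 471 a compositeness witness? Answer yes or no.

n − 1 = 1146 = 2^1 · 573, so s = 1 and d = 573.
x_0 = 471^573 mod 1147 = 1146.
x_0 = 1146 ≡ −1, so 471 is not a witness.

no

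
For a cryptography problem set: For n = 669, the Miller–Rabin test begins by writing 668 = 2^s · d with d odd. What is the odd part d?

167

Halving: 668 → 334 → 167; 167 is odd.
So 668 = 2^2 · 167.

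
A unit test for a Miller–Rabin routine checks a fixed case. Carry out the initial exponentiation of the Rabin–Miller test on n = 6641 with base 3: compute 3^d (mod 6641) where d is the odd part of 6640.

n − 1 = 6640 = 2^4 · 415, so s = 4 and d = 415.
3^415 mod 6641 = 675.

675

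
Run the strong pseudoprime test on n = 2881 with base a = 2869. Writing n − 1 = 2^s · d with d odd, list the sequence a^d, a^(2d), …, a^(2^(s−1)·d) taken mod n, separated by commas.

293, 2300, 484, 895, 107, 2806

n − 1 = 2880 = 2^6 · 45, so s = 6 and d = 45.
x_0 = 2869^45 mod 2881 = 293.
x_1 = 293^2 mod 2881 = 2300.
x_2 = 2300^2 mod 2881 = 484.
x_3 = 484^2 mod 2881 = 895.
x_4 = 895^2 mod 2881 = 107.
x_5 = 107^2 mod 2881 = 2806.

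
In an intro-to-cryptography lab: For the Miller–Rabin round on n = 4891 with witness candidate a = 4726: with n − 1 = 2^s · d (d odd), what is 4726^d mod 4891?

n − 1 = 4890 = 2^1 · 2445, so s = 1 and d = 2445.
Repeated squaring mod 4891: 4726^1 ≡ 4726, 4726^2 ≡ 2770, 4726^4 ≡ 3812, 4726^8 ≡ 183, 4726^16 ≡ 4143, 4726^32 ≡ 1930, 4726^64 ≡ 2849, 4726^128 ≡ 2632, 4726^256 ≡ 1768, 4726^512 ≡ 475, 4726^1024 ≡ 639, 4726^2048 ≡ 2368.
2445 = 2048 + 256 + 128 + 8 + 4 + 1, so 4726^2445 ≡ 2368·1768·2632·183·3812·4726 ≡ 560 (mod 4891).

560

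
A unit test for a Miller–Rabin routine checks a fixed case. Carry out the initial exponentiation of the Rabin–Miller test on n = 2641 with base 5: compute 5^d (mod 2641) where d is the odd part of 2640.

1759

n − 1 = 2640 = 2^4 · 165, so s = 4 and d = 165.
Repeated squaring mod 2641: 5^1 ≡ 5, 5^2 ≡ 25, 5^4 ≡ 625, 5^8 ≡ 2398, 5^16 ≡ 947, 5^32 ≡ 1510, 5^64 ≡ 917, 5^128 ≡ 1051.
165 = 128 + 32 + 4 + 1, so 5^165 ≡ 1051·1510·625·5 ≡ 1759 (mod 2641).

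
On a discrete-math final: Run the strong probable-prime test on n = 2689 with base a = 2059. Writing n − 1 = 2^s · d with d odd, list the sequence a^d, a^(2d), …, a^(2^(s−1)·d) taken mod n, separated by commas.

15, 225, 2223, 2036, 1547, 2688, 1

n − 1 = 2688 = 2^7 · 21, so s = 7 and d = 21.
x_0 = 2059^21 mod 2689 = 15.
x_1 = 15^2 mod 2689 = 225.
x_2 = 225^2 mod 2689 = 2223.
x_3 = 2223^2 mod 2689 = 2036.
x_4 = 2036^2 mod 2689 = 1547.
x_5 = 1547^2 mod 2689 = 2688.
x_6 = 2688^2 mod 2689 = 1.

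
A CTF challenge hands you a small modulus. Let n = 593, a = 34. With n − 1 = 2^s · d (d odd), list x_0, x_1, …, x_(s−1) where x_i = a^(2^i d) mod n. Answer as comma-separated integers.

59, 516, 592, 1

n − 1 = 592 = 2^4 · 37, so s = 4 and d = 37.
x_0 = 34^37 mod 593 = 59.
x_1 = 59^2 mod 593 = 516.
x_2 = 516^2 mod 593 = 592.
x_3 = 592^2 mod 593 = 1.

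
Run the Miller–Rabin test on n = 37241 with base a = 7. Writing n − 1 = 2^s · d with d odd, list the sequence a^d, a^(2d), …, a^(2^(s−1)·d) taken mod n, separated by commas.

n − 1 = 37240 = 2^3 · 4655, so s = 3 and d = 4655.
x_0 = 7^4655 mod 37241 = 6746.
x_1 = 6746^2 mod 37241 = 14.
x_2 = 14^2 mod 37241 = 196.

6746, 14, 196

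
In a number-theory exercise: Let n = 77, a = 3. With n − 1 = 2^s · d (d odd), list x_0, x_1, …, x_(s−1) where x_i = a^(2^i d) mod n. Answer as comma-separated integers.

59, 16

n − 1 = 76 = 2^2 · 19, so s = 2 and d = 19.
x_0 = 3^19 mod 77 = 59.
x_1 = 59^2 mod 77 = 16.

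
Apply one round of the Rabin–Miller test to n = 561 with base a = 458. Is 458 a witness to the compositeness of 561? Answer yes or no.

no

n − 1 = 560 = 2^4 · 35, so s = 4 and d = 35.
x_0 = 458^35 mod 561 = 560.
x_0 = 560 ≡ −1, so 458 is not a witness.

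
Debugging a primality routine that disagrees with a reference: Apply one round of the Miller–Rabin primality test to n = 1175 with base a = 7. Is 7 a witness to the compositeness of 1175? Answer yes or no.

yes

n − 1 = 1174 = 2^1 · 587, so s = 1 and d = 587.
x_0 = 7^587 mod 1175 = 393.
x_0 ∉ {1, 1174} and s = 1, so 7 is a Miller–Rabin witness and 1175 is composite.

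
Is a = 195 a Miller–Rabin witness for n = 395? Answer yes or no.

n − 1 = 394 = 2^1 · 197, so s = 1 and d = 197.
x_0 = 195^197 mod 395 = 290.
x_0 ∉ {1, 394} and s = 1, so 195 is a Miller–Rabin witness and 395 is composite.

yes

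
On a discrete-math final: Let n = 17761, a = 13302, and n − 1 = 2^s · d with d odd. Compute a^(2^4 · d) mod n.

1

n − 1 = 17760 = 2^5 · 555, so s = 5 and d = 555.
x_0 = 13302^555 mod 17761 = 4794.
x_1 = 4794^2 mod 17761 = 17463.
x_2 = 17463^2 mod 17761 = 17760.
x_3 = 17760^2 mod 17761 = 1.
x_4 = 1^2 mod 17761 = 1.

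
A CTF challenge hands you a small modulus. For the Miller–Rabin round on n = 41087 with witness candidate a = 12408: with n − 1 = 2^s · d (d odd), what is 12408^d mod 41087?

20806

n − 1 = 41086 = 2^1 · 20543, so s = 1 and d = 20543.
12408^20543 mod 41087 = 20806.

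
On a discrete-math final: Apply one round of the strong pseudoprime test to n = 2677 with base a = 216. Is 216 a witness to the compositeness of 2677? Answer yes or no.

no

n − 1 = 2676 = 2^2 · 669, so s = 2 and d = 669.
By repeated squaring, 216^669 ≡ 550 (mod 2677).
x_0 = 216^669 mod 2677 = 550.
x_0 is neither 1 nor 2676, so continue squaring.
x_1 = 550^2 mod 2677 = 2676.
x_1 ≡ −1, so 216 is not a witness.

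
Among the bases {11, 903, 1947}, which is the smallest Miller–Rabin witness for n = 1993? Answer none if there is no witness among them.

n − 1 = 1992 = 2^3 · 249, so s = 3 and d = 249.
Base 11: x_0 = 11^249 mod 1993 = 1033. x_0 is neither 1 nor 1992, so continue squaring. x_1 = 1033^2 mod 1993 = 834. x_2 = 834^2 mod 1993 = 1992. x_2 ≡ −1, so 11 is not a witness.
Base 903: x_0 = 903^249 mod 1993 = 960. x_0 is neither 1 nor 1992, so continue squaring. x_1 = 960^2 mod 1993 = 834. x_2 = 834^2 mod 1993 = 1992. x_2 ≡ −1, so 903 is not a witness.
Base 1947: x_0 = 1947^249 mod 1993 = 1447. x_0 is neither 1 nor 1992, so continue squaring. x_1 = 1447^2 mod 1993 = 1159. x_2 = 1159^2 mod 1993 = 1992. x_2 ≡ −1, so 1947 is not a witness.
No listed base is a witness for 1993.

none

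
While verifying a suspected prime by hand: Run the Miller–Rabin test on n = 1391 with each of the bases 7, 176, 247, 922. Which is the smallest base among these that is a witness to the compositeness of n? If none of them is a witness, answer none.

n − 1 = 1390 = 2^1 · 695, so s = 1 and d = 695.
Base 7: x_0 = 7^695 mod 1391 = 158. x_0 ∉ {1, 1390} and s = 1, so 7 is a Miller–Rabin witness and 1391 is composite.
Base 176: x_0 = 176^695 mod 1391 = 1003. x_0 ∉ {1, 1390} and s = 1, so 176 is a Miller–Rabin witness and 1391 is composite.
Base 247: x_0 = 247^695 mod 1391 = 546. x_0 ∉ {1, 1390} and s = 1, so 247 is a Miller–Rabin witness and 1391 is composite.
Base 922: x_0 = 922^695 mod 1391 = 259. x_0 ∉ {1, 1390} and s = 1, so 922 is a Miller–Rabin witness and 1391 is composite.
The smallest witness among the given bases is 7.

7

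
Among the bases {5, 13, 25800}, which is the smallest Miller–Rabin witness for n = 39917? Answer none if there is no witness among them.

5

n − 1 = 39916 = 2^2 · 9979, so s = 2 and d = 9979.
Base 5: x_0 = 5^9979 mod 39917 = 30219. x_0 is neither 1 nor 39916, so continue squaring. x_1 = 30219^2 mod 39917 = 6752. Reached i = s−1 = 1 without hitting −1: 5 is a Miller–Rabin witness and 39917 is composite.
Base 13: x_0 = 13^9979 mod 39917 = 21378. x_0 is neither 1 nor 39916, so continue squaring. x_1 = 21378^2 mod 39917 = 9151. Reached i = s−1 = 1 without hitting −1: 13 is a Miller–Rabin witness and 39917 is composite.
Base 25800: x_0 = 25800^9979 mod 39917 = 32275. x_0 is neither 1 nor 39916, so continue squaring. x_1 = 32275^2 mod 39917 = 1593. Reached i = s−1 = 1 without hitting −1: 25800 is a Miller–Rabin witness and 39917 is composite.
The smallest witness among the given bases is 5.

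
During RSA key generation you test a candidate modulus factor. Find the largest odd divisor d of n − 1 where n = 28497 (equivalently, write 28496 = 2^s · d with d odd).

1781

Halving: 28496 → 14248 → 7124 → 3562 → 1781; 1781 is odd.
So 28496 = 2^4 · 1781.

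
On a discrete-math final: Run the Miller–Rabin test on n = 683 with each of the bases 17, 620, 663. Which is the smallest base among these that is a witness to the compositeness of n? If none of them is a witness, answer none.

n − 1 = 682 = 2^1 · 341, so s = 1 and d = 341.
Base 17: x_0 = 17^341 mod 683 = 682. x_0 = 682 ≡ −1, so 17 is not a witness.
Base 620: x_0 = 620^341 mod 683 = 1. x_0 = 1, so 620 is not a witness.
Base 663: x_0 = 663^341 mod 683 = 1. x_0 = 1, so 663 is not a witness.
No listed base is a witness for 683.

none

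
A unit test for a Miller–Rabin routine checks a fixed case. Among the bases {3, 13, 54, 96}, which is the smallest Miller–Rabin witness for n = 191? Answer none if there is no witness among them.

none

n − 1 = 190 = 2^1 · 95, so s = 1 and d = 95.
Base 3: x_0 = 3^95 mod 191 = 1. x_0 = 1, so 3 is not a witness.
Base 13: x_0 = 13^95 mod 191 = 1. x_0 = 1, so 13 is not a witness.
Base 54: x_0 = 54^95 mod 191 = 1. x_0 = 1, so 54 is not a witness.
Base 96: x_0 = 96^95 mod 191 = 1. x_0 = 1, so 96 is not a witness.
No listed base is a witness for 191.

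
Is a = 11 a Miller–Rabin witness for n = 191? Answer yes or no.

no

n − 1 = 190 = 2^1 · 95, so s = 1 and d = 95.
x_0 = 11^95 mod 191 = 190.
x_0 = 190 ≡ −1, so 11 is not a witness.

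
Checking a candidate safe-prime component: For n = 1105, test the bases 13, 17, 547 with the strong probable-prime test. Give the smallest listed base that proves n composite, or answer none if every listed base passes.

n − 1 = 1104 = 2^4 · 69, so s = 4 and d = 69.
Base 13: x_0 = 13^69 mod 1105 = 13. x_0 is neither 1 nor 1104, so continue squaring. x_1 = 13^2 mod 1105 = 169. x_2 = 169^2 mod 1105 = 936. x_3 = 936^2 mod 1105 = 936. Reached i = s−1 = 3 without hitting −1: 13 is a Miller–Rabin witness and 1105 is composite.
Base 17: x_0 = 17^69 mod 1105 = 272. x_0 is neither 1 nor 1104, so continue squaring. x_1 = 272^2 mod 1105 = 1054. x_2 = 1054^2 mod 1105 = 391. x_3 = 391^2 mod 1105 = 391. Reached i = s−1 = 3 without hitting −1: 17 is a Miller–Rabin witness and 1105 is composite.
Base 547: x_0 = 547^69 mod 1105 = 872. x_0 is neither 1 nor 1104, so continue squaring. x_1 = 872^2 mod 1105 = 144. x_2 = 144^2 mod 1105 = 846. x_3 = 846^2 mod 1105 = 781. Reached i = s−1 = 3 without hitting −1: 547 is a Miller–Rabin witness and 1105 is composite.
The smallest witness among the given bases is 13.

13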